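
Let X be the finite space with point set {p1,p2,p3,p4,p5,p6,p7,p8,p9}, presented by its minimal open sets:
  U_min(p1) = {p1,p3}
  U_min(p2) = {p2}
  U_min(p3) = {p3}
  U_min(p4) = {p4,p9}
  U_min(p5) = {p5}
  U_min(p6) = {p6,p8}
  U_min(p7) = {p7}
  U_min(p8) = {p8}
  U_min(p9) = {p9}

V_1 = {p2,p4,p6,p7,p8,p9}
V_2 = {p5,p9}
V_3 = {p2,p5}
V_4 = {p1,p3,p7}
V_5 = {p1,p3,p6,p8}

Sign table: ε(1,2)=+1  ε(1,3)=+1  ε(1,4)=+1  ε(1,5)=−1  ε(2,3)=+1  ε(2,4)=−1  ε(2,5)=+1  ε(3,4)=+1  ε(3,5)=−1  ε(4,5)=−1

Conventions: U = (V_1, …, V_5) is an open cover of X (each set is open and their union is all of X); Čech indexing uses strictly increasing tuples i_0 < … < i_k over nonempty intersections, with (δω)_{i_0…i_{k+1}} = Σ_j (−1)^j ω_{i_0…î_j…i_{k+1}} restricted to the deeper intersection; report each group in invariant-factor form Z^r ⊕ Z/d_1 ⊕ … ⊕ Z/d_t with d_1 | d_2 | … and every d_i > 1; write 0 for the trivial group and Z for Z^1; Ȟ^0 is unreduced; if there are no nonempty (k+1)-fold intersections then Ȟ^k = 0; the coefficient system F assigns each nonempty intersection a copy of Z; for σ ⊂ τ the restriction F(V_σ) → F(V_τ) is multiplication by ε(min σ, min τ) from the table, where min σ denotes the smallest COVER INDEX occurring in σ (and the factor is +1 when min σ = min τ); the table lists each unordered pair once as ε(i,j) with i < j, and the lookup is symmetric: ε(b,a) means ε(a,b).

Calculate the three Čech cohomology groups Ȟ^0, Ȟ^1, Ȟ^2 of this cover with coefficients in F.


nerve of the cover:
  V12={p9} V13={p2} V14={p7} V15={p6,p8} V23={p5} V45={p1,p3}
C dims 5,6; δ0: rk 4, SNF 1^4
Ȟ^0 = (5 − 4) − 0 = 1, so Ȟ^0 ≅ Z
Ȟ^1 = (6 − 0) − 4 = 2, so Ȟ^1 ≅ Z^2
Ȟ^2 = (0 − 0) − 0 = 0, so Ȟ^2 ≅ 0

Ȟ^0(U;F) ≅ Z, Ȟ^1(U;F) ≅ Z^2, Ȟ^2(U;F) ≅ 0


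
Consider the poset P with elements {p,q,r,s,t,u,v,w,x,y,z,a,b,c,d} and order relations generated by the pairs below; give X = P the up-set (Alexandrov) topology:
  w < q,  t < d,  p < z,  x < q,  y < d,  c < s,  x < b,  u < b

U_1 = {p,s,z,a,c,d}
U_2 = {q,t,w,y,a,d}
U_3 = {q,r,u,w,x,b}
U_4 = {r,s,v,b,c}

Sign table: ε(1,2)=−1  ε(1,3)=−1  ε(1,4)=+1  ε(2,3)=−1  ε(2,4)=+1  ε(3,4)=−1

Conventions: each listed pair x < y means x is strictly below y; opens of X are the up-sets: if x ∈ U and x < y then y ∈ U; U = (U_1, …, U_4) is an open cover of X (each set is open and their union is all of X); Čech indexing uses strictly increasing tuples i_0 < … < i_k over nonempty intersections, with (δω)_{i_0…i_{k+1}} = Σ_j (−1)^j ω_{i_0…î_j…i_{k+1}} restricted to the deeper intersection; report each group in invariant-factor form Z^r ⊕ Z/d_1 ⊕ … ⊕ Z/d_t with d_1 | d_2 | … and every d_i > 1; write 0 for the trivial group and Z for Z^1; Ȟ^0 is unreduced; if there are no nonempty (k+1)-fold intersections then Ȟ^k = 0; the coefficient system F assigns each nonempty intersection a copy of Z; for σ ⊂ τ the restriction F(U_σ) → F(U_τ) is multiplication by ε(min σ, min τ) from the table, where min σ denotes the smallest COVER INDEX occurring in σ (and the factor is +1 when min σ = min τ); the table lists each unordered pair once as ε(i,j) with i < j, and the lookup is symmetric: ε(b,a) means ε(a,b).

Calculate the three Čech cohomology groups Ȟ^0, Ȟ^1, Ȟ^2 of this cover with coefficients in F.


nerve of the cover:
  U12={a,d} U14={s,c} U23={q,w} U34={r,b}
C dims 4,4; δ0: rk 4, SNF 1^3·2
Ȟ^0 = (4 − 4) − 0 = 0, so Ȟ^0 ≅ 0
Ȟ^1 = (4 − 0) − 4 = 0 plus torsion [2], so Ȟ^1 ≅ Z/2
Ȟ^2 = (0 − 0) − 0 = 0, so Ȟ^2 ≅ 0

Ȟ^0 ≅ 0,  Ȟ^1 ≅ Z/2,  Ȟ^2 ≅ 0


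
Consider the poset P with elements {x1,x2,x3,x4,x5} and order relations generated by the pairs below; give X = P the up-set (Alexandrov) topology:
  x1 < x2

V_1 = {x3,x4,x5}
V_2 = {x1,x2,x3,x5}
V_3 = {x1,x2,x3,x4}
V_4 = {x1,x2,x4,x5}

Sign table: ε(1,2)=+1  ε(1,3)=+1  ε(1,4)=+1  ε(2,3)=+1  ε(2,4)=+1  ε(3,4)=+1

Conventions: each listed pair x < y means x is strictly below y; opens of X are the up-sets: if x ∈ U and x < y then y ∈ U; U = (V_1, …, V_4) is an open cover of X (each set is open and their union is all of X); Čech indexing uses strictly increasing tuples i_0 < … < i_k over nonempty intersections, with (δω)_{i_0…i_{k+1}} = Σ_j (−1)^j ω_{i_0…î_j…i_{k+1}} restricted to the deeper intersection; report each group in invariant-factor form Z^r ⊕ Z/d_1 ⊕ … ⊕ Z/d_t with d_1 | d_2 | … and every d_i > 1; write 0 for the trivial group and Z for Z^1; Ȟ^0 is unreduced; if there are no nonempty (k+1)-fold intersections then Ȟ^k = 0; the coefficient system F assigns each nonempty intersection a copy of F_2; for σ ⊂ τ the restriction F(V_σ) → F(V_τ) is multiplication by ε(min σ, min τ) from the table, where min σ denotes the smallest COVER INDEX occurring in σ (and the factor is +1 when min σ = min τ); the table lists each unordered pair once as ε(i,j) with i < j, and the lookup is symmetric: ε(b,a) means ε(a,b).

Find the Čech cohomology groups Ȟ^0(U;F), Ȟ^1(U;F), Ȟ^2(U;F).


nonempty overlaps:
  V12={x3,x5} V13={x3,x4} V14={x4,x5} V23={x1,x2,x3} V24={x1,x2,x5} V34={x1,x2,x4}
  V123={x3} V124={x5} V134={x4} V234={x1,x2}
C dims 4,6,4; δ0: rk_F2 3; δ1: rk_F2 3
degree 0: 4−3−0 = 1 → Ȟ^0 ≅ Z/2
degree 1: 6−3−3 = 0 → Ȟ^1 ≅ 0
degree 2: 4−0−3 = 1 → Ȟ^2 ≅ Z/2

Ȟ^0(U;F) ≅ Z/2; Ȟ^1(U;F) ≅ 0; Ȟ^2(U;F) ≅ Z/2


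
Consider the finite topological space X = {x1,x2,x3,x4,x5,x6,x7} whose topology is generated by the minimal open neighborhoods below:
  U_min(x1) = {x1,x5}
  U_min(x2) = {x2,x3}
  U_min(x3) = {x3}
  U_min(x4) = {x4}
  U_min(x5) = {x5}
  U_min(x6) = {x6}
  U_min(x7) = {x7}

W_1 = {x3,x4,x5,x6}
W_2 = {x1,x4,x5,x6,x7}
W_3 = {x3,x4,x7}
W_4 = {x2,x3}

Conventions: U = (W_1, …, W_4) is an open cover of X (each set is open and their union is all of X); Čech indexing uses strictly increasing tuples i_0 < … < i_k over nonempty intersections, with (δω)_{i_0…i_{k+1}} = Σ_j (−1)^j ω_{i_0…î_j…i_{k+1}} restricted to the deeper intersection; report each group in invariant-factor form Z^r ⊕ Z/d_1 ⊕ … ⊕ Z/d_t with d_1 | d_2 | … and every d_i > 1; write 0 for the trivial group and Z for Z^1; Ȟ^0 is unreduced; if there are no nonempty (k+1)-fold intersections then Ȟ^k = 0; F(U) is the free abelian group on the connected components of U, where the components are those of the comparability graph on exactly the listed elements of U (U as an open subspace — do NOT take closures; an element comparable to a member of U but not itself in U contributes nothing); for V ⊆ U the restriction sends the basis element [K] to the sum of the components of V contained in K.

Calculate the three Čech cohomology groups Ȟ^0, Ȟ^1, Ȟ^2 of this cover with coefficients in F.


Ȟ^0 = Z^5,  Ȟ^1 = 0,  Ȟ^2 = 0

nerve simplices:
  W12={x4,x5,x6} W13={x3,x4} W14={x3} W23={x4,x7} W34={x3}
  W123={x4} W134={x3}
components per intersection:
  W1: {x3} {x4} {x5} {x6}
  W2: {x1,x5} {x4} {x6} {x7}
  W3: {x3} {x4} {x7}
  W4: {x2,x3}
  W12: {x4} {x5} {x6}
  W13: {x3} {x4}
  W14: {x3}
  W23: {x4} {x7}
  W34: {x3}
  W123: {x4}
  W134: {x3}
C dims 12,9,2; δ0: rk 7, SNF 1^7; δ1: rk 2, SNF 1^2
degree 0: 12−7−0 = 5 → Ȟ^0 ≅ Z^5
degree 1: 9−2−7 = 0 → Ȟ^1 ≅ 0
degree 2: 2−0−2 = 0 → Ȟ^2 ≅ 0


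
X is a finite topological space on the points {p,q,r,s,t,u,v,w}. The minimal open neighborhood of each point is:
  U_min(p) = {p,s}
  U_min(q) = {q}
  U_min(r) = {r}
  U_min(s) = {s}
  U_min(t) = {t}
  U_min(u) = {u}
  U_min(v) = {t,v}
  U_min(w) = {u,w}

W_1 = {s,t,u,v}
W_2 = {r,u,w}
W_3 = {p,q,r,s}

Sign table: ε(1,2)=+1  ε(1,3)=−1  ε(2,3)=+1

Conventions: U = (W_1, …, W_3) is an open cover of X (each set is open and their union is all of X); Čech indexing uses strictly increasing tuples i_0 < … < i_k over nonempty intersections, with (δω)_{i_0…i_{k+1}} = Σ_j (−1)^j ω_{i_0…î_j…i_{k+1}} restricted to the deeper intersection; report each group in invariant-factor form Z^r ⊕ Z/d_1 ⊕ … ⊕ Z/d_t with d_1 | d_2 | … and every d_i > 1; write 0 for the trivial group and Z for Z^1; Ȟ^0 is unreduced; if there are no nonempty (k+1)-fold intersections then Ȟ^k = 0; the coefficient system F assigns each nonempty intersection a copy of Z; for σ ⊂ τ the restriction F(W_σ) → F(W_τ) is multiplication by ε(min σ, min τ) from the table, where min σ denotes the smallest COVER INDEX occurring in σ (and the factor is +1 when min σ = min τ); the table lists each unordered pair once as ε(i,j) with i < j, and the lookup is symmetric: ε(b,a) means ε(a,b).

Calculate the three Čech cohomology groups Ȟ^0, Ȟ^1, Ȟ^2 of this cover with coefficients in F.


Ȟ^0(U;F) ≅ 0,  Ȟ^1(U;F) ≅ Z/2,  Ȟ^2(U;F) ≅ 0

nonempty intersections:
  W12={u} W13={s} W23={r}
C dims 3,3; δ0: rk 3, SNF 1^2·2
Ȟ^0: (3−3)−0=0 ⇒ 0
Ȟ^1: (3−0)−3=0 plus torsion [2] ⇒ Z/2
Ȟ^2: (0−0)−0=0 ⇒ 0


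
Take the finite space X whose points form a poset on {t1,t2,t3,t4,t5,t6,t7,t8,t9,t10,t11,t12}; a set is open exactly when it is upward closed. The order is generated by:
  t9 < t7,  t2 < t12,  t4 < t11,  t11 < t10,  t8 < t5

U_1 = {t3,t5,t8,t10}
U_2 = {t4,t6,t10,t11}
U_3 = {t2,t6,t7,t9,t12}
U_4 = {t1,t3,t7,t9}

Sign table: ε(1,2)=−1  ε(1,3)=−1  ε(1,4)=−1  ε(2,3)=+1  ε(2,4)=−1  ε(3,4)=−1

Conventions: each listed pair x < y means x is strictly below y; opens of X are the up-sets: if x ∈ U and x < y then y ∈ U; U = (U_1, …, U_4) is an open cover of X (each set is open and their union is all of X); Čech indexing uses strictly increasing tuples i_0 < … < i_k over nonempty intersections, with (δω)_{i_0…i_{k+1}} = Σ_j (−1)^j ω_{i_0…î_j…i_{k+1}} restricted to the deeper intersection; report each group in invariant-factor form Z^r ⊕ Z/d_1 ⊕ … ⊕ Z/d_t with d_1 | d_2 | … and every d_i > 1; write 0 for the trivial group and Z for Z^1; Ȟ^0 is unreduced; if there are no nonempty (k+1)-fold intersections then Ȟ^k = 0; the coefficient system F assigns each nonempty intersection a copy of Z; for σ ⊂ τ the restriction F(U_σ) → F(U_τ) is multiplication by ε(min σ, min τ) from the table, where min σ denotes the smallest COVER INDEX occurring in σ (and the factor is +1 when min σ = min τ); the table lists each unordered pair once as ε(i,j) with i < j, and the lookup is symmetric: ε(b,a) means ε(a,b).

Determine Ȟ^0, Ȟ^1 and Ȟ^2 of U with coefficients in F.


Ȟ^0(U;F) ≅ 0; Ȟ^1(U;F) ≅ Z/2; Ȟ^2(U;F) ≅ 0

nonempty intersections:
  U12={t10} U14={t3} U23={t6} U34={t7,t9}
C dims 4,4; δ0: rk 4, SNF 1^3·2
Ȟ^0: (4−4)−0=0 ⇒ 0
Ȟ^1: (4−0)−4=0 plus torsion [2] ⇒ Z/2
Ȟ^2: (0−0)−0=0 ⇒ 0


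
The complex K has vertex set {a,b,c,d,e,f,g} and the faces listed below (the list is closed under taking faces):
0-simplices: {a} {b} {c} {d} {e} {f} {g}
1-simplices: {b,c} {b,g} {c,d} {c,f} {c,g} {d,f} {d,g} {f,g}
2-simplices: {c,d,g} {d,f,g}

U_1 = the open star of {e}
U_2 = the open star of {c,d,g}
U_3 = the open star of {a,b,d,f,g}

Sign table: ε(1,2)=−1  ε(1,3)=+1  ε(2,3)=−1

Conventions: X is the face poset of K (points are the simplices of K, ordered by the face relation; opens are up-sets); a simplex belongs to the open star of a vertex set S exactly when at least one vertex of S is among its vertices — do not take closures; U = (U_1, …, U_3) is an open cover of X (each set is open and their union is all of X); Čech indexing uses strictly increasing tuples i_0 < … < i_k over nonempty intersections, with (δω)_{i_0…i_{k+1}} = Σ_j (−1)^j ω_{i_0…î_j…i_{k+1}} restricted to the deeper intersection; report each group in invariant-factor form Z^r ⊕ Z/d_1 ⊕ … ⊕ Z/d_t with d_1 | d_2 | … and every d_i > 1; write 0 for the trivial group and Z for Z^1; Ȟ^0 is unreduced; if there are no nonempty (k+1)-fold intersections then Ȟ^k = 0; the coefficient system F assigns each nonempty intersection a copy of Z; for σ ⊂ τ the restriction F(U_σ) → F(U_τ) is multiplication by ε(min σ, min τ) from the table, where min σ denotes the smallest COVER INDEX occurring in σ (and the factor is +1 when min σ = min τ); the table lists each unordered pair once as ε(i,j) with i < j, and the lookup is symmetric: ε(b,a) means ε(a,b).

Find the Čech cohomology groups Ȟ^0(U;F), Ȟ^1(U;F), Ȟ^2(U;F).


Ȟ^0 ≅ Z^2, Ȟ^1 ≅ 0, Ȟ^2 ≅ 0

nerve simplices:
  U1={{e}} U2={{c},{d},{g},{b,c},{b,g},{c,d},{c,f},{c,g},{d,f},{d,g},{f,g},{c,d,g},{d,f,g}} U3={{a},{b},{d},{f},{g},{b,c},{b,g},{c,d},{c,f},{c,g},{d,f},{d,g},{f,g},{c,d,g},{d,f,g}}
  U23={{d},{g},{b,c},{b,g},{c,d},{c,f},{c,g},{d,f},{d,g},{f,g},{c,d,g},{d,f,g}}
C dims 3,1; δ0: rk 1, SNF 1^1
degree 0: 3−1−0 = 2 → Ȟ^0 ≅ Z^2
degree 1: 1−0−1 = 0 → Ȟ^1 ≅ 0
degree 2: 0−0−0 = 0 → Ȟ^2 ≅ 0


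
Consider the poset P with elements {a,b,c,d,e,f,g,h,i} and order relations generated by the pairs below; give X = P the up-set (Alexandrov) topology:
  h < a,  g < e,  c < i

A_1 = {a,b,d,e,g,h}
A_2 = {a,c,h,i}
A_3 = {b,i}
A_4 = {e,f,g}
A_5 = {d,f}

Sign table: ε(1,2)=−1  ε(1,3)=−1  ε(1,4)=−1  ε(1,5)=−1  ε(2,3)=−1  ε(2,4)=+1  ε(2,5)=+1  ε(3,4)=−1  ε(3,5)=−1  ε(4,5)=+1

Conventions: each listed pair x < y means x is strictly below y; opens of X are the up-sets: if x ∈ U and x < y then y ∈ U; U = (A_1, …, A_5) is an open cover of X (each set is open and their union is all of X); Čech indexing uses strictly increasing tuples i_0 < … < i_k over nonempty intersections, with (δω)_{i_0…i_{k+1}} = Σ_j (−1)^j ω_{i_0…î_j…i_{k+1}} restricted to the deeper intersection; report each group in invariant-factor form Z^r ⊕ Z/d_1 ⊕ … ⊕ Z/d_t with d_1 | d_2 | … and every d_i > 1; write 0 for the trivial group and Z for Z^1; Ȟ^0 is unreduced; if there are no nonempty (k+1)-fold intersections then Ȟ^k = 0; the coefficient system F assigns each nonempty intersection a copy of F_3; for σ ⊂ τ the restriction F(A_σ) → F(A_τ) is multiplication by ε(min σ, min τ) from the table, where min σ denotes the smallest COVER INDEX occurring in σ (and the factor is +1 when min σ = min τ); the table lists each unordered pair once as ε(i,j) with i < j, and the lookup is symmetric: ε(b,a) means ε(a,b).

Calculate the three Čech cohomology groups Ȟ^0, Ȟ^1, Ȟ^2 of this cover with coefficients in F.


nonempty intersections:
  A12={a,h} A13={b} A14={e,g} A15={d} A23={i} A45={f}
C dims 5,6; δ0: rk_F3 5
Ȟ^0: (5−5)−0=0 ⇒ 0
Ȟ^1: (6−0)−5=1 ⇒ Z/3
Ȟ^2: (0−0)−0=0 ⇒ 0

Ȟ^0(U;F) ≅ 0, Ȟ^1(U;F) ≅ Z/3, Ȟ^2(U;F) ≅ 0


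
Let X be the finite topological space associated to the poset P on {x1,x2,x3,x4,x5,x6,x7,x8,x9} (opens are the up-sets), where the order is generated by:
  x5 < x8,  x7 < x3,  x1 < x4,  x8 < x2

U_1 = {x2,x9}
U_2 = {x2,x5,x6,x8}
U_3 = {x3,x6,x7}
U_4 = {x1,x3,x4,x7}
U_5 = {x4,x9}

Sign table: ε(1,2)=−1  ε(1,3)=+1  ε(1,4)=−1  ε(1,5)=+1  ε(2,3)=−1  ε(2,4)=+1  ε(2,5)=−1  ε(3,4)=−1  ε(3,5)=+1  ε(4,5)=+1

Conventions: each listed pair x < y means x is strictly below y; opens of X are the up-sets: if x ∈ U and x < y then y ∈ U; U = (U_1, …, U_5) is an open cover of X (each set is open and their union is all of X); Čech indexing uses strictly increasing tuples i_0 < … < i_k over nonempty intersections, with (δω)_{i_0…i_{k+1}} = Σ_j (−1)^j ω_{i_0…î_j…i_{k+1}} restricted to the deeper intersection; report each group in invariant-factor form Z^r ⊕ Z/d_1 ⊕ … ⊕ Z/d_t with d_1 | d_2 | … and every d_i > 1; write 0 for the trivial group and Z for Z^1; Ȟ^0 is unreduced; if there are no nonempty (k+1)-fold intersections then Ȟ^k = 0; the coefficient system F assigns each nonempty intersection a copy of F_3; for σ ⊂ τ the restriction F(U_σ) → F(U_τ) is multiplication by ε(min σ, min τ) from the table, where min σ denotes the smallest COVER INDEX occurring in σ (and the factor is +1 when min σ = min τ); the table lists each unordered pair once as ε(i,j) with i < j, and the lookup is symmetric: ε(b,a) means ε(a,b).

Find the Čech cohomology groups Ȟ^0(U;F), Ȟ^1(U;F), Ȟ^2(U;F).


Ȟ^0 ≅ 0,  Ȟ^1 ≅ 0,  Ȟ^2 ≅ 0

nerve simplices:
  U12={x2} U15={x9} U23={x6} U34={x3,x7} U45={x4}
C dims 5,5; δ0: rk_F3 5
degree 0: 5−5−0 = 0 → Ȟ^0 ≅ 0
degree 1: 5−0−5 = 0 → Ȟ^1 ≅ 0
degree 2: 0−0−0 = 0 → Ȟ^2 ≅ 0


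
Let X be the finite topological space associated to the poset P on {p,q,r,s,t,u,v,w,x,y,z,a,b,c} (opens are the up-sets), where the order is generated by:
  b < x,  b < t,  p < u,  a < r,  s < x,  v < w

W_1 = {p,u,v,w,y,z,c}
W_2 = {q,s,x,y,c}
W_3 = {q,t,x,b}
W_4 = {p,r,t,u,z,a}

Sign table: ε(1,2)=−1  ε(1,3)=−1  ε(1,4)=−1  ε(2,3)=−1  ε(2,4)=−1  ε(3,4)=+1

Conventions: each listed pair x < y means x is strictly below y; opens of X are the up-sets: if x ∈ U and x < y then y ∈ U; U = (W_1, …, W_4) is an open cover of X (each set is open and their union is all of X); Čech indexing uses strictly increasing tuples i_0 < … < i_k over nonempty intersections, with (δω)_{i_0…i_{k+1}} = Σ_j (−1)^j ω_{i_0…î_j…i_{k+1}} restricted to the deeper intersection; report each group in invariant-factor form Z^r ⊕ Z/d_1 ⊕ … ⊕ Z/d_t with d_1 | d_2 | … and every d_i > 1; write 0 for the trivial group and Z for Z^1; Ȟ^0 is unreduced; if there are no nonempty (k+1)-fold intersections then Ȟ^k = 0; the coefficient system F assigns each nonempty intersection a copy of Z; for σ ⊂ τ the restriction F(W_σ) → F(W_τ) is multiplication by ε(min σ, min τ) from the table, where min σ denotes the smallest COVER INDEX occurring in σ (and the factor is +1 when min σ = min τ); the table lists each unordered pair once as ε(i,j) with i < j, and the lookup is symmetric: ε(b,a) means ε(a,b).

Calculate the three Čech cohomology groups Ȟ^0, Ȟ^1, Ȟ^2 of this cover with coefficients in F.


intersection data:
  W12={y,c} W14={p,u,z} W23={q,x} W34={t}
C dims 4,4; δ0: rk 4, SNF 1^3·2
Ȟ^0 = (4 − 4) − 0 = 0, so Ȟ^0 ≅ 0
Ȟ^1 = (4 − 0) − 4 = 0 plus torsion [2], so Ȟ^1 ≅ Z/2
Ȟ^2 = (0 − 0) − 0 = 0, so Ȟ^2 ≅ 0

Ȟ^0 = 0; Ȟ^1 = Z/2; Ȟ^2 = 0


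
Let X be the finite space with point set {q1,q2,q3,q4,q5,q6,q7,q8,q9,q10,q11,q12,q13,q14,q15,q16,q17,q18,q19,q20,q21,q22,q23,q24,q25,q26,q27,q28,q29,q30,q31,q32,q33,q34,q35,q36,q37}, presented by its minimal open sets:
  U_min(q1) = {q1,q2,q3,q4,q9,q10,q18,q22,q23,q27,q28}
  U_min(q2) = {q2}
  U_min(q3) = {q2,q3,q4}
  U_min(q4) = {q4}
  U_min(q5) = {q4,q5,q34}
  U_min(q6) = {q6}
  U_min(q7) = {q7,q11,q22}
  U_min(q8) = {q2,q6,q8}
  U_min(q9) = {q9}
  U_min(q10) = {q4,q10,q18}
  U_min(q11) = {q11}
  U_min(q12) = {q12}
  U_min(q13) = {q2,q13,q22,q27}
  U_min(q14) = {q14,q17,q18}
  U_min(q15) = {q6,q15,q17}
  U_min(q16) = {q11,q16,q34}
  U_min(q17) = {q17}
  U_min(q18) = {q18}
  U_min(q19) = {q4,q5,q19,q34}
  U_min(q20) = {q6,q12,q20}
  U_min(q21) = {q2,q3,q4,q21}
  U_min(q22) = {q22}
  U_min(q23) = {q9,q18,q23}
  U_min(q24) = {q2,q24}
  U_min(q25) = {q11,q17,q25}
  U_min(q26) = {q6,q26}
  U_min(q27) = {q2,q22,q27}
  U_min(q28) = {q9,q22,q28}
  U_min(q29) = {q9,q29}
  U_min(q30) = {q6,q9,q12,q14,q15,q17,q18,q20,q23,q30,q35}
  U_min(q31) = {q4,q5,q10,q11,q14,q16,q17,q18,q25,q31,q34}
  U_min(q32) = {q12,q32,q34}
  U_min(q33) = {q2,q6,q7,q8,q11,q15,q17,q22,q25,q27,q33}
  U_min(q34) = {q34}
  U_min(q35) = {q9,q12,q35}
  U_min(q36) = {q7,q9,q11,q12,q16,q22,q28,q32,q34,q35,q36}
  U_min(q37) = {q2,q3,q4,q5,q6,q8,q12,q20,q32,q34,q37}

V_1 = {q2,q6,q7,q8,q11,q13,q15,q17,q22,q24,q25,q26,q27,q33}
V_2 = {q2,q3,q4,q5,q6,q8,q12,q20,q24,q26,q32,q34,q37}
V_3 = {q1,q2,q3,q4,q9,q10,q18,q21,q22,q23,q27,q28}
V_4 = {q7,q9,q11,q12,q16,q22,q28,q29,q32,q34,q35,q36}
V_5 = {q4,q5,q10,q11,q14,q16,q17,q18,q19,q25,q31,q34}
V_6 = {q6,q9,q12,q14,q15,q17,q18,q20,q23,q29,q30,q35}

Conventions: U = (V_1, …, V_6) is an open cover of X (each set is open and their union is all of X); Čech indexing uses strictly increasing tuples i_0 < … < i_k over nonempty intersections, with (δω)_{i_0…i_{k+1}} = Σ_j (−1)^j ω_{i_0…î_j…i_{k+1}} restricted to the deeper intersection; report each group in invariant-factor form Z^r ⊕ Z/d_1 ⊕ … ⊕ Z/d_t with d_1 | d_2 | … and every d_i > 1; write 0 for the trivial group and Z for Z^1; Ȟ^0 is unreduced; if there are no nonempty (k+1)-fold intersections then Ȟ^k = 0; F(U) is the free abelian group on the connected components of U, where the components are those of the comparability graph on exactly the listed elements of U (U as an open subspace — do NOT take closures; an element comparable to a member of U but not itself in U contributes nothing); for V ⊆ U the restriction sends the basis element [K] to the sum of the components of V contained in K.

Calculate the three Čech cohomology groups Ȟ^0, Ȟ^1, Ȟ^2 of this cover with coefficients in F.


Ȟ^0(U;F) ≅ Z, Ȟ^1(U;F) ≅ 0 and Ȟ^2(U;F) ≅ Z/2

cover nerve:
  V12={q2,q6,q8,q24,q26} V13={q2,q22,q27} V14={q7,q11,q22} V15={q11,q17,q25} V16={q6,q15,q17} V23={q2,q3,q4} V24={q12,q32,q34} V25={q4,q5,q34} V26={q6,q12,q20} V34={q9,q22,q28} V35={q4,q10,q18} V36={q9,q18,q23} V45={q11,q16,q34} V46={q9,q12,q29,q35} V56={q14,q17,q18}
  V123={q2} V126={q6} V134={q22} V145={q11} V156={q17} V235={q4} V245={q34} V246={q12} V346={q9} V356={q18}
components per intersection:
  V1: {q2,q6,q7,q8,q11,q13,q15,q17,q22,q24,q25,q26,q27,q33}
  V2: {q2,q3,q4,q5,q6,q8,q12,q20,q24,q26,q32,q34,q37}
  V3: {q1,q2,q3,q4,q9,q10,q18,q21,q22,q23,q27,q28}
  V4: {q7,q9,q11,q12,q16,q22,q28,q29,q32,q34,q35,q36}
  V5: {q4,q5,q10,q11,q14,q16,q17,q18,q19,q25,q31,q34}
  V6: {q6,q9,q12,q14,q15,q17,q18,q20,q23,q29,q30,q35}
  V12: {q2,q6,q8,q24,q26}
  V13: {q2,q22,q27}
  V14: {q7,q11,q22}
  V15: {q11,q17,q25}
  V16: {q6,q15,q17}
  V23: {q2,q3,q4}
  V24: {q12,q32,q34}
  V25: {q4,q5,q34}
  V26: {q6,q12,q20}
  V34: {q9,q22,q28}
  V35: {q4,q10,q18}
  V36: {q9,q18,q23}
  V45: {q11,q16,q34}
  V46: {q9,q12,q29,q35}
  V56: {q14,q17,q18}
  V123: {q2}
  V126: {q6}
  V134: {q22}
  V145: {q11}
  V156: {q17}
  V235: {q4}
  V245: {q34}
  V246: {q12}
  V346: {q9}
  V356: {q18}
C dims 6,15,10; δ0: rk 5, SNF 1^5; δ1: rk 10, SNF 1^9·2
Ȟ^0: (6−5)−0=1 ⇒ Z
Ȟ^1: (15−10)−5=0 ⇒ 0
Ȟ^2: (10−0)−10=0 plus torsion [2] ⇒ Z/2


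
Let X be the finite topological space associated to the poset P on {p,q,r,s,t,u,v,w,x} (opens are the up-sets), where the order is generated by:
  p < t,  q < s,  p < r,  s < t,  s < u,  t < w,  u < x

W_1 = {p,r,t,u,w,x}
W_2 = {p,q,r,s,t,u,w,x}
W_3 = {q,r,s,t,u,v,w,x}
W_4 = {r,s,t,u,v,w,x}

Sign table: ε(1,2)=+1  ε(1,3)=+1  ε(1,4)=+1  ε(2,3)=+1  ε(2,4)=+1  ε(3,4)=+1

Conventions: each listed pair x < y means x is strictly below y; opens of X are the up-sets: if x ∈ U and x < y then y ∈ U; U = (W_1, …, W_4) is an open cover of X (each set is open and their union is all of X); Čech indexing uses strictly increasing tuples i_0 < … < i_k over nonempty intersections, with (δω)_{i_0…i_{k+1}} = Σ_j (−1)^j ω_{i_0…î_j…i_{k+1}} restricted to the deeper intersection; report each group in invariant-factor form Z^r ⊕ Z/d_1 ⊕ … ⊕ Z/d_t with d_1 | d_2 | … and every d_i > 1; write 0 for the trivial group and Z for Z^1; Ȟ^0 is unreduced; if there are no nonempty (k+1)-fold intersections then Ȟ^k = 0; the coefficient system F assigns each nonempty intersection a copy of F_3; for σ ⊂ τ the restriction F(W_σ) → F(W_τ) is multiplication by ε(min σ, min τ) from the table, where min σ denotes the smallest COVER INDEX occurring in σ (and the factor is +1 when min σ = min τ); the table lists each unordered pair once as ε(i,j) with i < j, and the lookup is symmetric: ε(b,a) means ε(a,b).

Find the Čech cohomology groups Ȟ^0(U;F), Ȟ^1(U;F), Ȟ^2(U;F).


intersection data:
  W12={p,r,t,u,w,x} W13={r,t,u,w,x} W14={r,t,u,w,x} W23={q,r,s,t,u,w,x} W24={r,s,t,u,w,x} W34={r,s,t,u,v,w,x}
  W123={r,t,u,w,x} W124={r,t,u,w,x} W134={r,t,u,w,x} W234={r,s,t,u,w,x}
  W1234={r,t,u,w,x}
C dims 4,6,4,1; δ0: rk_F3 3; δ1: rk_F3 3; δ2: rk_F3 1
Ȟ^0 = (4 − 3) − 0 = 1, so Ȟ^0 ≅ Z/3
Ȟ^1 = (6 − 3) − 3 = 0, so Ȟ^1 ≅ 0
Ȟ^2 = (4 − 1) − 3 = 0, so Ȟ^2 ≅ 0

Ȟ^0 = Z/3; Ȟ^1 = 0; Ȟ^2 = 0


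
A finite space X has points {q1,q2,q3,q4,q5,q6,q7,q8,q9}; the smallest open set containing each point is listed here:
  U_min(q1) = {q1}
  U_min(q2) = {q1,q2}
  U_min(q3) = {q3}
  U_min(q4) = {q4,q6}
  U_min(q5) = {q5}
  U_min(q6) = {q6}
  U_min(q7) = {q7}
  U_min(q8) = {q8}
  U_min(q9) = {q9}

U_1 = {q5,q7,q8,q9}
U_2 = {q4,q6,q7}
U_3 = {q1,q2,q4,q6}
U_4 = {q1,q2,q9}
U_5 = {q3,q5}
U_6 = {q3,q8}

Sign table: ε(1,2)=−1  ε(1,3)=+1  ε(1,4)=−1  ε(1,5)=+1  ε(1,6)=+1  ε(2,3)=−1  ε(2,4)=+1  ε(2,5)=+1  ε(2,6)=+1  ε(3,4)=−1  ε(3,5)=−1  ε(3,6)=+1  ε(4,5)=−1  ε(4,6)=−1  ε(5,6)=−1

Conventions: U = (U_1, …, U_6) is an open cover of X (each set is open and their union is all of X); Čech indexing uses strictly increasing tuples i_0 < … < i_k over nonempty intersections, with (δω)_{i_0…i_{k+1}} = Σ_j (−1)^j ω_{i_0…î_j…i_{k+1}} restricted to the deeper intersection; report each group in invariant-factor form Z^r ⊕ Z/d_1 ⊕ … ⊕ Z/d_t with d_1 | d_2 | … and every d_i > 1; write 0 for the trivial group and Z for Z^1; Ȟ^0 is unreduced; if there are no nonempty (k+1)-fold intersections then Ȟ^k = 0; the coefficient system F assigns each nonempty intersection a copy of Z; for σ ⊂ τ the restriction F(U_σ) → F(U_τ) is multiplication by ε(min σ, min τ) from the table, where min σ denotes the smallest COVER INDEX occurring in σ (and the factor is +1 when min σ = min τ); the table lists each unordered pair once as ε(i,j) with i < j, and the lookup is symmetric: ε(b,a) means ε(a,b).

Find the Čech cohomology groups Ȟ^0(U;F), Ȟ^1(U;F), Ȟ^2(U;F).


Ȟ^0 ≅ 0,  Ȟ^1 ≅ Z ⊕ Z/2,  Ȟ^2 ≅ 0

nonempty overlaps:
  U12={q7} U14={q9} U15={q5} U16={q8} U23={q4,q6} U34={q1,q2} U56={q3}
C dims 6,7; δ0: rk 6, SNF 1^5·2
degree 0: 6−6−0 = 0 → Ȟ^0 ≅ 0
degree 1: 7−0−6 = 1 plus torsion [2] → Ȟ^1 ≅ Z ⊕ Z/2
degree 2: 0−0−0 = 0 → Ȟ^2 ≅ 0


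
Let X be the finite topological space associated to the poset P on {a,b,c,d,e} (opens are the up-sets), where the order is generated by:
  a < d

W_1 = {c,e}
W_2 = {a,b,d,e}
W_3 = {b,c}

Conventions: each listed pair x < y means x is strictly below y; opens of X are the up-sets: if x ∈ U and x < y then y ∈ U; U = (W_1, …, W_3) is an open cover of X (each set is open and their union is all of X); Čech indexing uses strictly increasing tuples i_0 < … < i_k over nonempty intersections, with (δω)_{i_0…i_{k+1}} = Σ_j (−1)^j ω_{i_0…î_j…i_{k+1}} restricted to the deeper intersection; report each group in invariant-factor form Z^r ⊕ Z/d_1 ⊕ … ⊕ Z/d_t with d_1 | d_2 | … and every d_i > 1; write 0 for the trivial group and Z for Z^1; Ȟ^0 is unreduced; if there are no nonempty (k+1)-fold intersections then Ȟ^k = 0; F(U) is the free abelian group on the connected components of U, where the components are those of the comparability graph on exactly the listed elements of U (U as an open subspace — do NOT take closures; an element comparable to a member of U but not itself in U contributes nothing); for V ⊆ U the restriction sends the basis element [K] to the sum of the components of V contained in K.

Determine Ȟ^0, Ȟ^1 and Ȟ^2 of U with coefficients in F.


nonempty overlaps:
  W12={e} W13={c} W23={b}
components per intersection:
  W1: {c} {e}
  W2: {a,d} {b} {e}
  W3: {b} {c}
  W12: {e}
  W13: {c}
  W23: {b}
C dims 7,3; δ0: rk 3, SNF 1^3
degree 0: 7−3−0 = 4 → Ȟ^0 ≅ Z^4
degree 1: 3−0−3 = 0 → Ȟ^1 ≅ 0
degree 2: 0−0−0 = 0 → Ȟ^2 ≅ 0

Ȟ^0 = Z^4; Ȟ^1 = 0; Ȟ^2 = 0


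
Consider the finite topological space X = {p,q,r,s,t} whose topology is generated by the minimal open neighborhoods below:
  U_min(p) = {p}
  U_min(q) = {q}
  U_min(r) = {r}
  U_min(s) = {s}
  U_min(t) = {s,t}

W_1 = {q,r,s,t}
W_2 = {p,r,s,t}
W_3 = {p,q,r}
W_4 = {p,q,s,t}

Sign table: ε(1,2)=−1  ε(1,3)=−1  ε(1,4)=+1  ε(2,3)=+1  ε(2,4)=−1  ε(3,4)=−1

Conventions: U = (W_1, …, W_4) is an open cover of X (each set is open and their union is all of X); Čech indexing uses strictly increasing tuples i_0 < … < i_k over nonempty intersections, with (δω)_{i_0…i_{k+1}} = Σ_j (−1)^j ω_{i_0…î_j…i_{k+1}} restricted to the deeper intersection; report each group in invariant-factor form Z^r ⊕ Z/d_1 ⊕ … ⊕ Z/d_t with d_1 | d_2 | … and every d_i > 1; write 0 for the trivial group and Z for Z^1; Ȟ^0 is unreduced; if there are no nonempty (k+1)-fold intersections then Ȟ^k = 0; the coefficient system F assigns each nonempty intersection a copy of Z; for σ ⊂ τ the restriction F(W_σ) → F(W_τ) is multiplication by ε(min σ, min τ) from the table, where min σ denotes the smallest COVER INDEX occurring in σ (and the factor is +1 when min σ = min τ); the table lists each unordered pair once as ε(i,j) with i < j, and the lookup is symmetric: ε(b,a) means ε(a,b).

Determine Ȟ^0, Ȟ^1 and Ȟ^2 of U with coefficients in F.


nerve of the cover:
  W12={r,s,t} W13={q,r} W14={q,s,t} W23={p,r} W24={p,s,t} W34={p,q}
  W123={r} W124={s,t} W134={q} W234={p}
C dims 4,6,4; δ0: rk 3, SNF 1^3; δ1: rk 3, SNF 1^3
Ȟ^0 = (4 − 3) − 0 = 1, so Ȟ^0 ≅ Z
Ȟ^1 = (6 − 3) − 3 = 0, so Ȟ^1 ≅ 0
Ȟ^2 = (4 − 0) − 3 = 1, so Ȟ^2 ≅ Z

Ȟ^0(U;F) ≅ Z, Ȟ^1(U;F) ≅ 0 and Ȟ^2(U;F) ≅ Z


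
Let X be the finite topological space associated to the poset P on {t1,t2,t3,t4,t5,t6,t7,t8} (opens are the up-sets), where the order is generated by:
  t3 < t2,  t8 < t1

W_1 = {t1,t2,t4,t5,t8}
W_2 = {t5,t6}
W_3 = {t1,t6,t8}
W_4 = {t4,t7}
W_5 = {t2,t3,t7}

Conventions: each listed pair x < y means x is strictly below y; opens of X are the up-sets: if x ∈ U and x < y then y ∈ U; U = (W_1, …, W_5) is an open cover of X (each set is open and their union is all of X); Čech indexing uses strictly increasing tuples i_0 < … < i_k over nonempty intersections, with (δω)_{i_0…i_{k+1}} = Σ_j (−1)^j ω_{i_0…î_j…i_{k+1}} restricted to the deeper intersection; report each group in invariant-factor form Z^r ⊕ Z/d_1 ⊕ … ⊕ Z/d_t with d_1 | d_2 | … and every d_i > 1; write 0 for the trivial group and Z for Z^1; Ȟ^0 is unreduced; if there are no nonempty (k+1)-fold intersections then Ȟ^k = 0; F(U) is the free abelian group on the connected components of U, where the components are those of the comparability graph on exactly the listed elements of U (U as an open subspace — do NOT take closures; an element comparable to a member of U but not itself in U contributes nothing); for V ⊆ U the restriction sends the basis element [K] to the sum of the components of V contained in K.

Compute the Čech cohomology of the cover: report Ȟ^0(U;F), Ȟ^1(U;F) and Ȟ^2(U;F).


Ȟ^0 = Z^6; Ȟ^1 = 0; Ȟ^2 = 0

cover nerve:
  W12={t5} W13={t1,t8} W14={t4} W15={t2} W23={t6} W45={t7}
components per intersection:
  W1: {t1,t8} {t2} {t4} {t5}
  W2: {t5} {t6}
  W3: {t1,t8} {t6}
  W4: {t4} {t7}
  W5: {t2,t3} {t7}
  W12: {t5}
  W13: {t1,t8}
  W14: {t4}
  W15: {t2}
  W23: {t6}
  W45: {t7}
C dims 12,6; δ0: rk 6, SNF 1^6
Ȟ^0: (12−6)−0=6 ⇒ Z^6
Ȟ^1: (6−0)−6=0 ⇒ 0
Ȟ^2: (0−0)−0=0 ⇒ 0


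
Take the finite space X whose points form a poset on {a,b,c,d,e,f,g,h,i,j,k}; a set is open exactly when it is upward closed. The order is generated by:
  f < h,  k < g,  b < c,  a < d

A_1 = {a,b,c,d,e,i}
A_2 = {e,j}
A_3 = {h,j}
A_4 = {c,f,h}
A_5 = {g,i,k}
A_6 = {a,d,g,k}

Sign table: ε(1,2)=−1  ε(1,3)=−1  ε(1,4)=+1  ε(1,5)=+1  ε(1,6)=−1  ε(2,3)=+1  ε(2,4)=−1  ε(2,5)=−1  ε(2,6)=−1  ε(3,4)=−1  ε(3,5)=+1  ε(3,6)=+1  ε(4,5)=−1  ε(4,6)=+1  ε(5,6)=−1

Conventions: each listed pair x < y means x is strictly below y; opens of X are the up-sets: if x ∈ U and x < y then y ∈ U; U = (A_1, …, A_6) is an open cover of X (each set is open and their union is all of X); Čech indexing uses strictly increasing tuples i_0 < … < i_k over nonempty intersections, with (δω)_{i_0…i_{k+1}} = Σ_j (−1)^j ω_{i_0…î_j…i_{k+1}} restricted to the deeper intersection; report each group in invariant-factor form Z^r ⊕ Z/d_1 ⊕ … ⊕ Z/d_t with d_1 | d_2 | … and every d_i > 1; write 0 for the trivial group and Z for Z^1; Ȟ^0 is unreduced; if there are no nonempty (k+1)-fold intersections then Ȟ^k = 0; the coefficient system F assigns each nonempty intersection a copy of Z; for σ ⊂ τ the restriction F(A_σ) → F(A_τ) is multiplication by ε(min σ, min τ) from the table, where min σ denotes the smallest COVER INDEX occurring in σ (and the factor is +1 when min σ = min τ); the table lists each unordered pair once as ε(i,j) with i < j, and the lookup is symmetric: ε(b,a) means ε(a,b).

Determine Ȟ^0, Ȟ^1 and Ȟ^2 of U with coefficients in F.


Ȟ^0 = Z, Ȟ^1 = Z^2 and Ȟ^2 = 0

nerve simplices:
  A12={e} A14={c} A15={i} A16={a,d} A23={j} A34={h} A56={g,k}
C dims 6,7; δ0: rk 5, SNF 1^5
degree 0: 6−5−0 = 1 → Ȟ^0 ≅ Z
degree 1: 7−0−5 = 2 → Ȟ^1 ≅ Z^2
degree 2: 0−0−0 = 0 → Ȟ^2 ≅ 0


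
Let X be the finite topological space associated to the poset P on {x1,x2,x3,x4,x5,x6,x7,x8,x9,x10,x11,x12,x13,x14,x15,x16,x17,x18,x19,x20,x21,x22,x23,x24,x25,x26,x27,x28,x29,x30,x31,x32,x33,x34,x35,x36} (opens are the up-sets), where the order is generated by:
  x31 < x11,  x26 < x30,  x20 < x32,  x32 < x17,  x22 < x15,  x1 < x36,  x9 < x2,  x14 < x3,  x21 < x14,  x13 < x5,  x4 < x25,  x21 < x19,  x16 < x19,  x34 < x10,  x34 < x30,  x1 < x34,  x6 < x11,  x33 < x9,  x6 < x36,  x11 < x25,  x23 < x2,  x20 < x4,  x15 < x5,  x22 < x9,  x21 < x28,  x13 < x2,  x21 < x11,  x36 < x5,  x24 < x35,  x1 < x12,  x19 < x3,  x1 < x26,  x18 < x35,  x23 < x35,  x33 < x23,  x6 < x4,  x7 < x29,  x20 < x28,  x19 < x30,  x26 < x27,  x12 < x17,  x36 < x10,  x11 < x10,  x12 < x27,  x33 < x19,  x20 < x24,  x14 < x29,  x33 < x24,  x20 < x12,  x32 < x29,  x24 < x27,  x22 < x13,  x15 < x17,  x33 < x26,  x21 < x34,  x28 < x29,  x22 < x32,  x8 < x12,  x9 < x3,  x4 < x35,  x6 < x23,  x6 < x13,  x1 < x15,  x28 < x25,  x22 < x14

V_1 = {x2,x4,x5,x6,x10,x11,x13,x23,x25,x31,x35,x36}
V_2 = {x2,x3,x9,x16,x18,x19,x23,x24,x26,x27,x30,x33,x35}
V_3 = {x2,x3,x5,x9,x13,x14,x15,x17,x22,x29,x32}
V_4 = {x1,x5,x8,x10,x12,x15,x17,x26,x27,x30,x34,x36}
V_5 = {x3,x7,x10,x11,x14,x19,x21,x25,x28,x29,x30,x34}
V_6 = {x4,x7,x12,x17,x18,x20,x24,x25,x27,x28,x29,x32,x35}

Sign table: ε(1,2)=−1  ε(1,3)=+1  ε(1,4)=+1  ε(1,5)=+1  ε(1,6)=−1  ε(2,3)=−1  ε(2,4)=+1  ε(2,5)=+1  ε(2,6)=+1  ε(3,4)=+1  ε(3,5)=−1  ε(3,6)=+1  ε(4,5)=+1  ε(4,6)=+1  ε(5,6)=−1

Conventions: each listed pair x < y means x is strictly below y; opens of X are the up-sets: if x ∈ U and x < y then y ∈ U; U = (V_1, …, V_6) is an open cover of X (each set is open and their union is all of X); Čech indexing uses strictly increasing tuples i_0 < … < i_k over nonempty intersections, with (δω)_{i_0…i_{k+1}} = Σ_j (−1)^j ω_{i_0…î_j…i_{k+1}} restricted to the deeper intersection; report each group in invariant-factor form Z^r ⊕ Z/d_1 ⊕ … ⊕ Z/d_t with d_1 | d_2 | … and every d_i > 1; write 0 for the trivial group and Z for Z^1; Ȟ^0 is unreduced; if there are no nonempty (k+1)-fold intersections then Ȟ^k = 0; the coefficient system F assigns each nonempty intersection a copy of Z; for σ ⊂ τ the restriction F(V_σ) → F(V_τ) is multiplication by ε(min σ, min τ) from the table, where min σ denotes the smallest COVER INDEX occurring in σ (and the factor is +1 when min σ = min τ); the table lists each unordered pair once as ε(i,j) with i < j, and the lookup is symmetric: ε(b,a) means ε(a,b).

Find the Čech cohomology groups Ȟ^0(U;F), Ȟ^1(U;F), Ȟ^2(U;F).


Ȟ^0(U;F) ≅ 0,  Ȟ^1(U;F) ≅ Z/2,  Ȟ^2(U;F) ≅ Z

nerve simplices:
  V12={x2,x23,x35} V13={x2,x5,x13} V14={x5,x10,x36} V15={x10,x11,x25} V16={x4,x25,x35} V23={x2,x3,x9} V24={x26,x27,x30} V25={x3,x19,x30} V26={x18,x24,x27,x35} V34={x5,x15,x17} V35={x3,x14,x29} V36={x17,x29,x32} V45={x10,x30,x34} V46={x12,x17,x27} V56={x7,x25,x28,x29}
  V123={x2} V126={x35} V134={x5} V145={x10} V156={x25} V235={x3} V245={x30} V246={x27} V346={x17} V356={x29}
C dims 6,15,10; δ0: rk 6, SNF 1^5·2; δ1: rk 9, SNF 1^9
degree 0: 6−6−0 = 0 → Ȟ^0 ≅ 0
degree 1: 15−9−6 = 0 plus torsion [2] → Ȟ^1 ≅ Z/2
degree 2: 10−0−9 = 1 → Ȟ^2 ≅ Z


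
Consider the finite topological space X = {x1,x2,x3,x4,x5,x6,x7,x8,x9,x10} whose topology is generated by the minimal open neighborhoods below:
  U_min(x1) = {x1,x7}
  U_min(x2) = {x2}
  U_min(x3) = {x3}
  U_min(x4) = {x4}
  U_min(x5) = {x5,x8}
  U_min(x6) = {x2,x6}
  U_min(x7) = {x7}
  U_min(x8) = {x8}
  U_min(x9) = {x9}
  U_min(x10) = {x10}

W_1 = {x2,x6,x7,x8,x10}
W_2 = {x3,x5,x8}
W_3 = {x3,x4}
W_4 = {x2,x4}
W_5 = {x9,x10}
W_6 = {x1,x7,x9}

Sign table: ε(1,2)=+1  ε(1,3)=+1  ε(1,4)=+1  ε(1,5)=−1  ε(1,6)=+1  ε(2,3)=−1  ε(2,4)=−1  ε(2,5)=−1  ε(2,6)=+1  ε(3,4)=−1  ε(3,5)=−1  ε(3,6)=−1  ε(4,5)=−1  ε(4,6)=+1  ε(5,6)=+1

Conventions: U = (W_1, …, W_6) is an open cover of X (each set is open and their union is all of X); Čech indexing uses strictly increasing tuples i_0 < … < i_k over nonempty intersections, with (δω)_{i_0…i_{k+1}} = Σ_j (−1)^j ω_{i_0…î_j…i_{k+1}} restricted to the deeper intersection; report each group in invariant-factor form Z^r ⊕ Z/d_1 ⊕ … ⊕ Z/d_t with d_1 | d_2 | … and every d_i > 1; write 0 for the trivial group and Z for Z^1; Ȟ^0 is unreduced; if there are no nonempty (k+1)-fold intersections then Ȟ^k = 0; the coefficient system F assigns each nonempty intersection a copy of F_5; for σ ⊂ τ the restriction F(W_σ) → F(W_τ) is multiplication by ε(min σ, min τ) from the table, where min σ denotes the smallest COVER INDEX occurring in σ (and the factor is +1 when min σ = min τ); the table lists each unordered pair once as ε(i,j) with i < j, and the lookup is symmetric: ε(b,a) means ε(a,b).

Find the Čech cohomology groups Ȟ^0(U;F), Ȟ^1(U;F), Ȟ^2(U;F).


nerve simplices:
  W12={x8} W14={x2} W15={x10} W16={x7} W23={x3} W34={x4} W56={x9}
C dims 6,7; δ0: rk_F5 6
degree 0: 6−6−0 = 0 → Ȟ^0 ≅ 0
degree 1: 7−0−6 = 1 → Ȟ^1 ≅ Z/5
degree 2: 0−0−0 = 0 → Ȟ^2 ≅ 0

Ȟ^0 = 0,  Ȟ^1 = Z/5,  Ȟ^2 = 0


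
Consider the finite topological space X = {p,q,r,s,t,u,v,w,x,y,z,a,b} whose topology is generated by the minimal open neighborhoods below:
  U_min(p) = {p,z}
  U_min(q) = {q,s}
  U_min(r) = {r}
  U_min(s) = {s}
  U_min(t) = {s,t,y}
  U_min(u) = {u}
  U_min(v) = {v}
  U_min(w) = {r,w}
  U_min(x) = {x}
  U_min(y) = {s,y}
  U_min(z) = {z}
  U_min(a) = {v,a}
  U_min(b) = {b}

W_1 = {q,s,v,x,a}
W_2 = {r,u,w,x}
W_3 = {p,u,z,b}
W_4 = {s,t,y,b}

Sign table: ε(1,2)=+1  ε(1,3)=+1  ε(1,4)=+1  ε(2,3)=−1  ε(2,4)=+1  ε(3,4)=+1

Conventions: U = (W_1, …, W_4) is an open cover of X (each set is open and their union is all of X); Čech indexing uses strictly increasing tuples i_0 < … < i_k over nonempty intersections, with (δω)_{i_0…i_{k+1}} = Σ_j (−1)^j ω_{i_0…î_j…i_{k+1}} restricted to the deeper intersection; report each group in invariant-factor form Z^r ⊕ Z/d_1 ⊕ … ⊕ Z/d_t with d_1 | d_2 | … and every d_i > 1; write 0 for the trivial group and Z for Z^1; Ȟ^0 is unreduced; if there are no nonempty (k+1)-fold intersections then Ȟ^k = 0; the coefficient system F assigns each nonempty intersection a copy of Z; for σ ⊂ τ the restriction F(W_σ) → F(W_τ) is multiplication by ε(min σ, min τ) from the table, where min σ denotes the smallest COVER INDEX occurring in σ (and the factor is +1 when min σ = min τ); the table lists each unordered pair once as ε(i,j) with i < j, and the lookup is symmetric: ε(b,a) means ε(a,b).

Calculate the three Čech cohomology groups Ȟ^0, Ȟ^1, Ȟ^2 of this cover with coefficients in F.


intersection data:
  W12={x} W14={s} W23={u} W34={b}
C dims 4,4; δ0: rk 4, SNF 1^3·2
Ȟ^0 = (4 − 4) − 0 = 0, so Ȟ^0 ≅ 0
Ȟ^1 = (4 − 0) − 4 = 0 plus torsion [2], so Ȟ^1 ≅ Z/2
Ȟ^2 = (0 − 0) − 0 = 0, so Ȟ^2 ≅ 0

Ȟ^0(U;F) ≅ 0; Ȟ^1(U;F) ≅ Z/2; Ȟ^2(U;F) ≅ 0
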